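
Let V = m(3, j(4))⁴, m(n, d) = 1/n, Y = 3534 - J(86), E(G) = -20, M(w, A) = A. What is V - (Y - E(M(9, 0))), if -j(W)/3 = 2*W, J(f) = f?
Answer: -280907/81 ≈ -3468.0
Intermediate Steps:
Y = 3448 (Y = 3534 - 1*86 = 3534 - 86 = 3448)
j(W) = -6*W
V = 1/81 (V = (1/3)⁴ = (⅓)⁴ = 1/81 ≈ 0.012346)
V - (Y - E(M(9, 0))) = 1/81 - (3448 - 1*(-20)) = 1/81 - (3448 + 20) = 1/81 - 1*3468 = 1/81 - 3468 = -280907/81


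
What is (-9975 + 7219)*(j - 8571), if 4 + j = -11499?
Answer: 55323944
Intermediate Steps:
j = -11503 (j = -4 - 11499 = -11503)
(-9975 + 7219)*(j - 8571) = (-9975 + 7219)*(-11503 - 8571) = -2756*(-20074) = 55323944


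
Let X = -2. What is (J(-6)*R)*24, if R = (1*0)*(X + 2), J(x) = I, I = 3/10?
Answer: 0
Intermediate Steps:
I = 3/10 (I = 3*(⅒) = 3/10 ≈ 0.30000)
J(x) = 3/10
R = 0 (R = (1*0)*(-2 + 2) = 0*0 = 0)
(J(-6)*R)*24 = ((3/10)*0)*24 = 0*24 = 0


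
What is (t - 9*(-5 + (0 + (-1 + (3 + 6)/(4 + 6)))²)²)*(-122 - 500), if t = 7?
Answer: 675183799/5000 ≈ 1.3504e+5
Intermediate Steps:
(t - 9*(-5 + (0 + (-1 + (3 + 6)/(4 + 6)))²)²)*(-122 - 500) = (7 - 9*(-5 + (0 + (-1 + (3 + 6)/(4 + 6)))²)²)*(-122 - 500) = (7 - 9*(-5 + (0 + (-1 + 9/10))²)²)*(-622) = (7 - 9*(-5 + (0 - ⅒)²)²)*(-622) = (7 - 9*(-5 + (-⅒)²)²)*(-622) = (7 - 9*(-5 + 1/100)²)*(-622) = (7 - 9*(-499/100)²)*(-622) = (7 - 9*249001/10000)*(-622) = (7 - 2241009/10000)*(-622) = -2171009/10000*(-622) = 675183799/5000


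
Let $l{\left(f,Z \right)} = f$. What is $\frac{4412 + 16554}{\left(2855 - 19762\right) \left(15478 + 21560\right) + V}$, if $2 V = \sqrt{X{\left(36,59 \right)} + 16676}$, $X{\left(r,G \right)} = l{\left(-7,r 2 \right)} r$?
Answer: $- \frac{6564469968078}{196064138010272525} - \frac{10483 \sqrt{4106}}{196064138010272525} \approx -3.3481 \cdot 10^{-5}$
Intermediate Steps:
$X{\left(r,G \right)} = - 7 r$
$V = \sqrt{4106}$ ($V = \frac{\sqrt{\left(-7\right) 36 + 16676}}{2} = \frac{\sqrt{-252 + 16676}}{2} = \frac{\sqrt{16424}}{2} = \frac{2 \sqrt{4106}}{2} = \sqrt{4106} \approx 64.078$)
$\frac{4412 + 16554}{\left(2855 - 19762\right) \left(15478 + 21560\right) + V} = \frac{4412 + 16554}{\left(2855 - 19762\right) \left(15478 + 21560\right) + \sqrt{4106}} = \frac{20966}{\left(-16907\right) 37038 + \sqrt{4106}} = \frac{20966}{-626201466 + \sqrt{4106}}$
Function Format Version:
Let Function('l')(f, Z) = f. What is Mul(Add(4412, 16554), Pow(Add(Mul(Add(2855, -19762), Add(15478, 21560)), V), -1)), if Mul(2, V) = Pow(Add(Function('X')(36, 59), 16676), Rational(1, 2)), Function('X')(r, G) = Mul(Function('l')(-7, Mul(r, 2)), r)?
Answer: Add(Rational(-6564469968078, 196064138010272525), Mul(Rational(-10483, 196064138010272525), Pow(4106, Rational(1, 2)))) ≈ -3.3481e-5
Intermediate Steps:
Function('X')(r, G) = Mul(-7, r)
V = Pow(4106, Rational(1, 2)) (V = Mul(Rational(1, 2), Pow(Add(Mul(-7, 36), 16676), Rational(1, 2))) = Mul(Rational(1, 2), Pow(Add(-252, 16676), Rational(1, 2))) = Mul(Rational(1, 2), Pow(16424, Rational(1, 2))) = Mul(Rational(1, 2), Mul(2, Pow(4106, Rational(1, 2)))) = Pow(4106, Rational(1, 2)) ≈ 64.078)
Mul(Add(4412, 16554), Pow(Add(Mul(Add(2855, -19762), Add(15478, 21560)), V), -1)) = Mul(Add(4412, 16554), Pow(Add(Mul(Add(2855, -19762), Add(15478, 21560)), Pow(4106, Rational(1, 2))), -1)) = Mul(20966, Pow(Add(Mul(-16907, 37038), Pow(4106, Rational(1, 2))), -1)) = Mul(20966, Pow(Add(-626201466, Pow(4106, Rational(1, 2))), -1))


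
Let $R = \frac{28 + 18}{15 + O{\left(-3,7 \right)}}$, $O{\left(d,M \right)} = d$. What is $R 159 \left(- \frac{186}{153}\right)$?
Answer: $- \frac{37789}{51} \approx -740.96$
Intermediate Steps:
$R = \frac{23}{6}$ ($R = \frac{28 + 18}{15 - 3} = \frac{46}{12} = 46 \cdot \frac{1}{12} = \frac{23}{6} \approx 3.8333$)
$R 159 \left(- \frac{186}{153}\right) = \frac{23}{6} \cdot 159 \left(- \frac{186}{153}\right) = \frac{1219 \left(\left(-186\right) \frac{1}{153}\right)}{2} = \frac{1219}{2} \left(- \frac{62}{51}\right) = - \frac{37789}{51}$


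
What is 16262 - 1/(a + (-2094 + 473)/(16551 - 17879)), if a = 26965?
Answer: 582360773614/35811141 ≈ 16262.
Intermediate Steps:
16262 - 1/(a + (-2094 + 473)/(16551 - 17879)) = 16262 - 1/(26965 + (-2094 + 473)/(16551 - 17879)) = 16262 - 1/(26965 - 1621/(-1328)) = 16262 - 1/(26965 - 1621*(-1/1328)) = 16262 - 1/(26965 + 1621/1328) = 16262 - 1/35811141/1328 = 16262 - 1*1328/35811141 = 16262 - 1328/35811141 = 582360773614/35811141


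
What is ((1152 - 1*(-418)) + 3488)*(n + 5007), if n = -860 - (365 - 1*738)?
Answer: 22862160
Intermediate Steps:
n = -487 (n = -860 - (365 - 738) = -860 - 1*(-373) = -860 + 373 = -487)
((1152 - 1*(-418)) + 3488)*(n + 5007) = ((1152 - 1*(-418)) + 3488)*(-487 + 5007) = ((1152 + 418) + 3488)*4520 = (1570 + 3488)*4520 = 5058*4520 = 22862160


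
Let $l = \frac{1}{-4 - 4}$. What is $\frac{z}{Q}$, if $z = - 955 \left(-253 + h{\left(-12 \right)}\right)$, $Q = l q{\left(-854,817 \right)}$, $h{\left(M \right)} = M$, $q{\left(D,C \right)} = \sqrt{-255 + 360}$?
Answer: $- \frac{404920 \sqrt{105}}{21} \approx -1.9758 \cdot 10^{5}$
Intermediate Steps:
$q{\left(D,C \right)} = \sqrt{105}$
$l = - \frac{1}{8}$ ($l = \frac{1}{-8} = - \frac{1}{8} \approx -0.125$)
$Q = - \frac{\sqrt{105}}{8} \approx -1.2809$
$z = 253075$ ($z = - 955 \left(-253 - 12\right) = \left(-955\right) \left(-265\right) = 253075$)
$\frac{z}{Q} = \frac{253075}{\left(- \frac{1}{8}\right) \sqrt{105}} = 253075 \left(- \frac{8 \sqrt{105}}{105}\right) = - \frac{404920 \sqrt{105}}{21}$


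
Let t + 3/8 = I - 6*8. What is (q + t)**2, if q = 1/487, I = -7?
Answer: 46540727289/15178816 ≈ 3066.2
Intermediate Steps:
t = -443/8 (t = -3/8 + (-7 - 6*8) = -3/8 + (-7 - 48) = -3/8 - 55 = -443/8 ≈ -55.375)
q = 1/487 ≈ 0.0020534
(q + t)**2 = (1/487 - 443/8)**2 = (-215733/3896)**2 = 46540727289/15178816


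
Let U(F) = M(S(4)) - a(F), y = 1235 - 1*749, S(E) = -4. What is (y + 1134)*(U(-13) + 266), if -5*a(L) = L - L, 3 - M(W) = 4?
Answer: 429300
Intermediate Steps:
M(W) = -1 (M(W) = 3 - 1*4 = 3 - 4 = -1)
a(L) = 0 (a(L) = -(L - L)/5 = -1/5*0 = 0)
y = 486 (y = 1235 - 749 = 486)
U(F) = -1 (U(F) = -1 - 1*0 = -1 + 0 = -1)
(y + 1134)*(U(-13) + 266) = (486 + 1134)*(-1 + 266) = 1620*265 = 429300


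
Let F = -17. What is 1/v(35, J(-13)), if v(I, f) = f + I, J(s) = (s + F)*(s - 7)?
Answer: 1/635 ≈ 0.0015748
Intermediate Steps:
J(s) = (-17 + s)*(-7 + s) (J(s) = (s - 17)*(s - 7) = (-17 + s)*(-7 + s))
v(I, f) = I + f
1/v(35, J(-13)) = 1/(35 + (119 + (-13)**2 - 24*(-13))) = 1/(35 + (119 + 169 + 312)) = 1/(35 + 600) = 1/635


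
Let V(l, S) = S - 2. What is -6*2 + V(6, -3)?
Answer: -17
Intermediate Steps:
V(l, S) = -2 + S
-6*2 + V(6, -3) = -6*2 + (-2 - 3) = -12 - 5 = -17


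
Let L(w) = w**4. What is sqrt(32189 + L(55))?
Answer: sqrt(9182814) ≈ 3030.3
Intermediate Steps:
sqrt(32189 + L(55)) = sqrt(32189 + 55**4) = sqrt(32189 + 9150625) = sqrt(9182814)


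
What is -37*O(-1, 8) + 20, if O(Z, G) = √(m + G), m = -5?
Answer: 20 - 37*√3 ≈ -44.086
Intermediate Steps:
O(Z, G) = √(-5 + G)
-37*O(-1, 8) + 20 = -37*√(-5 + 8) + 20 = -37*√3 + 20 = 20 - 37*√3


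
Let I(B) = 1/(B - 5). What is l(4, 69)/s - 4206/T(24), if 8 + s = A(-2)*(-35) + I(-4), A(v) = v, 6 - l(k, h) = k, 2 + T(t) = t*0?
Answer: 1171389/557 ≈ 2103.0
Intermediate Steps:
T(t) = -2 (T(t) = -2 + t*0 = -2 + 0 = -2)
l(k, h) = 6 - k
I(B) = 1/(-5 + B)
s = 557/9 (s = -8 + (-2*(-35) + 1/(-5 - 4)) = -8 + (70 + 1/(-9)) = -8 + (70 - ⅑) = -8 + 629/9 = 557/9 ≈ 61.889)
l(4, 69)/s - 4206/T(24) = (6 - 1*4)/(557/9) - 4206/(-2) = (6 - 4)*(9/557) - 4206*(-½) = 2*(9/557) + 2103 = 18/557 + 2103 = 1171389/557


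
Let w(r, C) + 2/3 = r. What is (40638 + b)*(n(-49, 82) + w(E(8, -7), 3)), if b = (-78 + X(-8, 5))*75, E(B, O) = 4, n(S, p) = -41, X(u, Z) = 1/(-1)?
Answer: -1307523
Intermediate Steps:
X(u, Z) = -1 (X(u, Z) = 1*(-1) = -1)
w(r, C) = -2/3 + r
b = -5925 (b = (-78 - 1)*75 = -79*75 = -5925)
(40638 + b)*(n(-49, 82) + w(E(8, -7), 3)) = (40638 - 5925)*(-41 + (-2/3 + 4)) = 34713*(-41 + 10/3) = 34713*(-113/3) = -1307523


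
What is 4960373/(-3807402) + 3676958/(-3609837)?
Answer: -10635265077439/4581366871158 ≈ -2.3214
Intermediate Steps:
4960373/(-3807402) + 3676958/(-3609837) = 4960373*(-1/3807402) + 3676958*(-1/3609837) = -4960373/3807402 - 3676958/3609837 = -10635265077439/4581366871158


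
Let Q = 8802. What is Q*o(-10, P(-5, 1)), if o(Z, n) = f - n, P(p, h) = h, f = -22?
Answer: -202446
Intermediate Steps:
o(Z, n) = -22 - n
Q*o(-10, P(-5, 1)) = 8802*(-22 - 1*1) = 8802*(-22 - 1) = 8802*(-23) = -202446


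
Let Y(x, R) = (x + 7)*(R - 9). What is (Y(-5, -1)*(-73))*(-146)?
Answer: -213160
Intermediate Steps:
Y(x, R) = (-9 + R)*(7 + x) (Y(x, R) = (7 + x)*(-9 + R) = (-9 + R)*(7 + x))
(Y(-5, -1)*(-73))*(-146) = ((-63 - 9*(-5) + 7*(-1) - 1*(-5))*(-73))*(-146) = ((-63 + 45 - 7 + 5)*(-73))*(-146) = -20*(-73)*(-146) = 1460*(-146) = -213160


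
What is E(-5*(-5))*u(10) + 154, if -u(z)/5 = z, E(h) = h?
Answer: -1096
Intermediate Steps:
u(z) = -5*z
E(-5*(-5))*u(10) + 154 = (-5*(-5))*(-5*10) + 154 = 25*(-50) + 154 = -1250 + 154 = -1096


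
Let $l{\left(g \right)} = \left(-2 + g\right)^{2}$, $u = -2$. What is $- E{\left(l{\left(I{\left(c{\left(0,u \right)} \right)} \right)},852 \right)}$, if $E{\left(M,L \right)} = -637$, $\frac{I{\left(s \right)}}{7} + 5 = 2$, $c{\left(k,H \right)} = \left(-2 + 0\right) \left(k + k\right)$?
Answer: $637$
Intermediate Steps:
$c{\left(k,H \right)} = - 4 k$ ($c{\left(k,H \right)} = - 2 \cdot 2 k = - 4 k$)
$I{\left(s \right)} = -21$ ($I{\left(s \right)} = -35 + 7 \cdot 2 = -35 + 14 = -21$)
$- E{\left(l{\left(I{\left(c{\left(0,u \right)} \right)} \right)},852 \right)} = \left(-1\right) \left(-637\right) = 637$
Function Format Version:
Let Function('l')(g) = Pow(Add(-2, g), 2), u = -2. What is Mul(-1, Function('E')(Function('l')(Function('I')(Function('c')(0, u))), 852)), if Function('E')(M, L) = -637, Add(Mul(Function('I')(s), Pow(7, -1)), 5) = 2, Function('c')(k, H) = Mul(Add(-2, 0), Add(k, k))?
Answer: 637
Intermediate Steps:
Function('c')(k, H) = Mul(-4, k) (Function('c')(k, H) = Mul(-2, Mul(2, k)) = Mul(-4, k))
Function('I')(s) = -21 (Function('I')(s) = Add(-35, Mul(7, 2)) = Add(-35, 14) = -21)
Mul(-1, Function('E')(Function('l')(Function('I')(Function('c')(0, u))), 852)) = Mul(-1, -637) = 637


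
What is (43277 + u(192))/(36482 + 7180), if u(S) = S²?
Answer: 80141/43662 ≈ 1.8355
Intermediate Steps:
(43277 + u(192))/(36482 + 7180) = (43277 + 192²)/(36482 + 7180) = (43277 + 36864)/43662 = 80141*(1/43662) = 80141/43662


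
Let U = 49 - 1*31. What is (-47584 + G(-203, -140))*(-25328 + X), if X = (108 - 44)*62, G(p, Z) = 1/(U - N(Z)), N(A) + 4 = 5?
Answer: 17278680720/17 ≈ 1.0164e+9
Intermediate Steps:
U = 18 (U = 49 - 31 = 18)
N(A) = 1 (N(A) = -4 + 5 = 1)
G(p, Z) = 1/17 (G(p, Z) = 1/(18 - 1*1) = 1/(18 - 1) = 1/17)
X = 3968 (X = 64*62 = 3968)
(-47584 + G(-203, -140))*(-25328 + X) = (-47584 + 1/17)*(-25328 + 3968) = -808927/17*(-21360) = 17278680720/17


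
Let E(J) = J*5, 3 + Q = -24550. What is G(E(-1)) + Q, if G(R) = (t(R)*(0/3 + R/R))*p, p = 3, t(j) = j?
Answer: -24568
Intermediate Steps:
Q = -24553 (Q = -3 - 24550 = -24553)
E(J) = 5*J
G(R) = 3*R (G(R) = (R*(0/3 + R/R))*3 = (R*(0*(⅓) + 1))*3 = (R*(0 + 1))*3 = (R*1)*3 = R*3 = 3*R)
G(E(-1)) + Q = 3*(5*(-1)) - 24553 = 3*(-5) - 24553 = -15 - 24553 = -24568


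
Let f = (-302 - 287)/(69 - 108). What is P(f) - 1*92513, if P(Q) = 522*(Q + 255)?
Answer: 630247/13 ≈ 48481.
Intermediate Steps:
f = 589/39 (f = -589/(-39) = -589*(-1/39) = 589/39 ≈ 15.103)
P(Q) = 133110 + 522*Q (P(Q) = 522*(255 + Q) = 133110 + 522*Q)
P(f) - 1*92513 = (133110 + 522*(589/39)) - 1*92513 = (133110 + 102486/13) - 92513 = 1832916/13 - 92513 = 630247/13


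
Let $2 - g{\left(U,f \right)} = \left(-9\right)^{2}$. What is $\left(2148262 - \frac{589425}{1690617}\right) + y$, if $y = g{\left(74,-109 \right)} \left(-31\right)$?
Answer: $\frac{1212009329754}{563539} \approx 2.1507 \cdot 10^{6}$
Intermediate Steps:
$g{\left(U,f \right)} = -79$ ($g{\left(U,f \right)} = 2 - \left(-9\right)^{2} = 2 - 81 = -79$)
$y = 2449$ ($y = \left(-79\right) \left(-31\right) = 2449$)
$\left(2148262 - \frac{589425}{1690617}\right) + y = \left(2148262 - \frac{589425}{1690617}\right) + 2449 = \left(2148262 - \frac{196475}{563539}\right) + 2449 = \frac{1210629222743}{563539} + 2449 = \frac{1212009329754}{563539}$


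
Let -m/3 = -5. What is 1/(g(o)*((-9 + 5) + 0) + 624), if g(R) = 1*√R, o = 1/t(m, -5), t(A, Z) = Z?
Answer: 195/121681 + I*√5/486724 ≈ 0.0016026 + 4.5941e-6*I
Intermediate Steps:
m = 15 (m = -3*(-5) = 15)
o = -⅕ (o = 1/(-5) = -⅕ ≈ -0.20000)
g(R) = √R
1/(g(o)*((-9 + 5) + 0) + 624) = 1/(√(-⅕)*((-9 + 5) + 0) + 624) = 1/((I*√5/5)*(-4 + 0) + 624) = 1/((I*√5/5)*(-4) + 624) = 1/(-4*I*√5/5 + 624) = 1/(624 - 4*I*√5/5)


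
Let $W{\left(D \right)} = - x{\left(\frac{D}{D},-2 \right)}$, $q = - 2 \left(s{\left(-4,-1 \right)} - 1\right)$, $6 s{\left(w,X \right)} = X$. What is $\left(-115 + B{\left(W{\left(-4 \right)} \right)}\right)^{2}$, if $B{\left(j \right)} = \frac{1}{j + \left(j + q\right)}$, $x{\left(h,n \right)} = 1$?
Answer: $12544$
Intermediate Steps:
$s{\left(w,X \right)} = \frac{X}{6}$
$q = \frac{7}{3}$ ($q = - 2 \left(\frac{1}{6} \left(-1\right) - 1\right) = - 2 \left(- \frac{1}{6} - 1\right) = \left(-2\right) \left(- \frac{7}{6}\right) = \frac{7}{3} \approx 2.3333$)
$W{\left(D \right)} = -1$ ($W{\left(D \right)} = \left(-1\right) 1 = -1$)
$B{\left(j \right)} = \frac{1}{\frac{7}{3} + 2 j}$ ($B{\left(j \right)} = \frac{1}{j + \left(j + \frac{7}{3}\right)} = \frac{1}{j + \left(\frac{7}{3} + j\right)} = \frac{1}{\frac{7}{3} + 2 j}$)
$\left(-115 + B{\left(W{\left(-4 \right)} \right)}\right)^{2} = \left(-115 + \frac{3}{7 + 6 \left(-1\right)}\right)^{2} = \left(-115 + \frac{3}{7 - 6}\right)^{2} = \left(-115 + \frac{3}{1}\right)^{2} = \left(-115 + 3 \cdot 1\right)^{2} = \left(-115 + 3\right)^{2} = \left(-112\right)^{2} = 12544$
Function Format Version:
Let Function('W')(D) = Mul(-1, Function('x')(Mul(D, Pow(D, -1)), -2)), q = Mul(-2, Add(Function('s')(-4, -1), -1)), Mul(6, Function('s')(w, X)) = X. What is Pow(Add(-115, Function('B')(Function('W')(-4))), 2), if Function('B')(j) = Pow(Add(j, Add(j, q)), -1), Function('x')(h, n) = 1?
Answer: 12544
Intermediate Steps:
Function('s')(w, X) = Mul(Rational(1, 6), X)
q = Rational(7, 3) (q = Mul(-2, Add(Mul(Rational(1, 6), -1), -1)) = Mul(-2, Add(Rational(-1, 6), -1)) = Mul(-2, Rational(-7, 6)) = Rational(7, 3) ≈ 2.3333)
Function('W')(D) = -1 (Function('W')(D) = Mul(-1, 1) = -1)
Function('B')(j) = Pow(Add(Rational(7, 3), Mul(2, j)), -1) (Function('B')(j) = Pow(Add(j, Add(j, Rational(7, 3))), -1) = Pow(Add(j, Add(Rational(7, 3), j)), -1) = Pow(Add(Rational(7, 3), Mul(2, j)), -1))
Pow(Add(-115, Function('B')(Function('W')(-4))), 2) = Pow(Add(-115, Mul(3, Pow(Add(7, Mul(6, -1)), -1))), 2) = Pow(Add(-115, Mul(3, Pow(Add(7, -6), -1))), 2) = Pow(Add(-115, Mul(3, Pow(1, -1))), 2) = Pow(Add(-115, Mul(3, 1)), 2) = Pow(Add(-115, 3), 2) = Pow(-112, 2) = 12544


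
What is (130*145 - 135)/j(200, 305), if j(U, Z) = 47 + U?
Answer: 985/13 ≈ 75.769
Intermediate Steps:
(130*145 - 135)/j(200, 305) = (130*145 - 135)/(47 + 200) = (18850 - 135)/247 = 18715*(1/247) = 985/13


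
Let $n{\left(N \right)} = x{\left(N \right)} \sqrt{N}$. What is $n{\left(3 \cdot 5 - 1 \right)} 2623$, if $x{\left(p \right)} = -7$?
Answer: $- 18361 \sqrt{14} \approx -68701.0$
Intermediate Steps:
$n{\left(N \right)} = - 7 \sqrt{N}$
$n{\left(3 \cdot 5 - 1 \right)} 2623 = - 7 \sqrt{3 \cdot 5 - 1} \cdot 2623 = - 7 \sqrt{15 - 1} \cdot 2623 = - 7 \sqrt{14} \cdot 2623 = - 18361 \sqrt{14}$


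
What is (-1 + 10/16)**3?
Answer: -27/512 ≈ -0.052734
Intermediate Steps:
(-1 + 10/16)**3 = (-1 + 10*(1/16))**3 = (-1 + 5/8)**3 = (-3/8)**3 = -27/512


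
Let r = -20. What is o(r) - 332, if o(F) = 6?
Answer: -326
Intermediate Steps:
o(r) - 332 = 6 - 332 = -326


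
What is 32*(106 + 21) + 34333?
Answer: 38397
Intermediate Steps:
32*(106 + 21) + 34333 = 32*127 + 34333 = 4064 + 34333 = 38397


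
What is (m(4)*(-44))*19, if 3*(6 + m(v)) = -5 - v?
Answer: 7524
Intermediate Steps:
m(v) = -23/3 - v/3 (m(v) = -6 + (-5 - v)/3 = -6 + (-5/3 - v/3) = -23/3 - v/3)
(m(4)*(-44))*19 = ((-23/3 - ⅓*4)*(-44))*19 = ((-23/3 - 4/3)*(-44))*19 = -9*(-44)*19 = 396*19 = 7524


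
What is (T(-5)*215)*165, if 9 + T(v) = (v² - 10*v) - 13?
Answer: 1880175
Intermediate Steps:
T(v) = -22 + v² - 10*v (T(v) = -9 + ((v² - 10*v) - 13) = -9 + (-13 + v² - 10*v) = -22 + v² - 10*v)
(T(-5)*215)*165 = ((-22 + (-5)² - 10*(-5))*215)*165 = ((-22 + 25 + 50)*215)*165 = (53*215)*165 = 11395*165 = 1880175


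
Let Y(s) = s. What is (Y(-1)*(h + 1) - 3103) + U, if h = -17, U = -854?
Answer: -3941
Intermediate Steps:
(Y(-1)*(h + 1) - 3103) + U = (-(-17 + 1) - 3103) - 854 = (-1*(-16) - 3103) - 854 = (16 - 3103) - 854 = -3087 - 854 = -3941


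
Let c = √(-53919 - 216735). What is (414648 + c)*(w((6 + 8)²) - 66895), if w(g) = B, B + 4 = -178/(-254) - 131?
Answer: -3529782737208/127 - 8512721*I*√270654/127 ≈ -2.7794e+10 - 3.4872e+7*I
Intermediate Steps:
c = I*√270654 (c = √(-270654) = I*√270654 ≈ 520.24*I)
B = -17056/127 (B = -4 + (-178/(-254) - 131) = -4 + (-178*(-1/254) - 131) = -4 + (89/127 - 131) = -4 - 16548/127 = -17056/127 ≈ -134.30)
w(g) = -17056/127
(414648 + c)*(w((6 + 8)²) - 66895) = (414648 + I*√270654)*(-17056/127 - 66895) = (414648 + I*√270654)*(-8512721/127) = -3529782737208/127 - 8512721*I*√270654/127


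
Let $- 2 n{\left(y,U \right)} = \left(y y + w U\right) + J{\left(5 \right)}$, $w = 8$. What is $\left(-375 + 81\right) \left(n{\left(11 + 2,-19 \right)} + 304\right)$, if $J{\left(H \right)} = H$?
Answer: $-86142$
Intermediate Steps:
$n{\left(y,U \right)} = - \frac{5}{2} - 4 U - \frac{y^{2}}{2}$ ($n{\left(y,U \right)} = - \frac{\left(y y + 8 U\right) + 5}{2} = - \frac{\left(y^{2} + 8 U\right) + 5}{2} = - \frac{5 + y^{2} + 8 U}{2} = - \frac{5}{2} - 4 U - \frac{y^{2}}{2}$)
$\left(-375 + 81\right) \left(n{\left(11 + 2,-19 \right)} + 304\right) = \left(-375 + 81\right) \left(\left(- \frac{5}{2} - -76 - \frac{\left(11 + 2\right)^{2}}{2}\right) + 304\right) = - 294 \left(\left(- \frac{5}{2} + 76 - \frac{13^{2}}{2}\right) + 304\right) = - 294 \left(\left(- \frac{5}{2} + 76 - \frac{169}{2}\right) + 304\right) = - 294 \left(-11 + 304\right) = \left(-294\right) 293 = -86142$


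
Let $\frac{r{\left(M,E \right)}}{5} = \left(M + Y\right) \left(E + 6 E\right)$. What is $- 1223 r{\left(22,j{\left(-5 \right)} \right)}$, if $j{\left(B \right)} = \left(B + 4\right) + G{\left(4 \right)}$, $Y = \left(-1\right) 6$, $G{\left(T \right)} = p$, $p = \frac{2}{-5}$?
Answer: $958832$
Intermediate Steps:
$p = - \frac{2}{5}$ ($p = 2 \left(- \frac{1}{5}\right) = - \frac{2}{5} \approx -0.4$)
$G{\left(T \right)} = - \frac{2}{5}$
$Y = -6$
$j{\left(B \right)} = \frac{18}{5} + B$ ($j{\left(B \right)} = \left(B + 4\right) - \frac{2}{5} = \left(4 + B\right) - \frac{2}{5} = \frac{18}{5} + B$)
$r{\left(M,E \right)} = 35 E \left(-6 + M\right)$ ($r{\left(M,E \right)} = 5 \left(M - 6\right) \left(E + 6 E\right) = 5 \left(-6 + M\right) 7 E = 5 \cdot 7 E \left(-6 + M\right) = 35 E \left(-6 + M\right)$)
$- 1223 r{\left(22,j{\left(-5 \right)} \right)} = - 1223 \cdot 35 \left(\frac{18}{5} - 5\right) \left(-6 + 22\right) = - 1223 \cdot 35 \left(- \frac{7}{5}\right) 16 = \left(-1223\right) \left(-784\right) = 958832$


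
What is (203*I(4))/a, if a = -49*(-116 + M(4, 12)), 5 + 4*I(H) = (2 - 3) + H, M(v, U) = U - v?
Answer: -29/1512 ≈ -0.019180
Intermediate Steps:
I(H) = -3/2 + H/4 (I(H) = -5/4 + ((2 - 3) + H)/4 = -5/4 + (-1 + H)/4 = -5/4 + (-1/4 + H/4) = -3/2 + H/4)
a = 5292 (a = -49*(-116 + (12 - 1*4)) = -49*(-116 + (12 - 4)) = -49*(-116 + 8) = -49*(-108) = 5292)
(203*I(4))/a = (203*(-3/2 + (1/4)*4))/5292 = (203*(-3/2 + 1))*(1/5292) = (203*(-1/2))*(1/5292) = -203/2*1/5292 = -29/1512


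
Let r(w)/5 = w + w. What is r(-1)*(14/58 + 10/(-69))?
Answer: -1930/2001 ≈ -0.96452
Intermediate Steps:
r(w) = 10*w (r(w) = 5*(w + w) = 5*(2*w) = 10*w)
r(-1)*(14/58 + 10/(-69)) = (10*(-1))*(14/58 + 10/(-69)) = -10*(14*(1/58) + 10*(-1/69)) = -10*(7/29 - 10/69) = -10*193/2001 = -1930/2001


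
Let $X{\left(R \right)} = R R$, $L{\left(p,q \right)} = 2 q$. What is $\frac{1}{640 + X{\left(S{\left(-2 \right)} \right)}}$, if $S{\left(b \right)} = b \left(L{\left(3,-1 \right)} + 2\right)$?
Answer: $\frac{1}{640} \approx 0.0015625$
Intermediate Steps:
$S{\left(b \right)} = 0$ ($S{\left(b \right)} = b \left(2 \left(-1\right) + 2\right) = b \left(-2 + 2\right) = b 0 = 0$)
$X{\left(R \right)} = R^{2}$
$\frac{1}{640 + X{\left(S{\left(-2 \right)} \right)}} = \frac{1}{640 + 0^{2}} = \frac{1}{640 + 0} = \frac{1}{640}$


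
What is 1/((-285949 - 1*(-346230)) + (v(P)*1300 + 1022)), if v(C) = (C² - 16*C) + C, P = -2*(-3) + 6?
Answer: 1/14503 ≈ 6.8951e-5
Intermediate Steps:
P = 12 (P = 6 + 6 = 12)
v(C) = C² - 15*C
1/((-285949 - 1*(-346230)) + (v(P)*1300 + 1022)) = 1/((-285949 - 1*(-346230)) + ((12*(-15 + 12))*1300 + 1022)) = 1/((-285949 + 346230) + ((12*(-3))*1300 + 1022)) = 1/(60281 + (-36*1300 + 1022)) = 1/(60281 + (-46800 + 1022)) = 1/(60281 - 45778) = 1/14503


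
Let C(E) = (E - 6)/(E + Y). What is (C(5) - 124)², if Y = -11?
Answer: 552049/36 ≈ 15335.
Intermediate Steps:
C(E) = (-6 + E)/(-11 + E) (C(E) = (E - 6)/(E - 11) = (-6 + E)/(-11 + E))
(C(5) - 124)² = ((-6 + 5)/(-11 + 5) - 124)² = (-1/(-6) - 124)² = (-⅙*(-1) - 124)² = (⅙ - 124)² = (-743/6)² = 552049/36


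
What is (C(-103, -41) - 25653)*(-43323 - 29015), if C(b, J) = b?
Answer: 1863137528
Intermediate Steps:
(C(-103, -41) - 25653)*(-43323 - 29015) = (-103 - 25653)*(-43323 - 29015) = -25756*(-72338) = 1863137528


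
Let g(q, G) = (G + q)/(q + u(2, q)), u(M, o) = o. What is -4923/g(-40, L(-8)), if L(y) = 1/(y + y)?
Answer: -6301440/641 ≈ -9830.6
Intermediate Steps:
L(y) = 1/(2*y)
g(q, G) = (G + q)/(2*q) (g(q, G) = (G + q)/(q + q) = (G + q)/((2*q)) = (G + q)*(1/(2*q)) = (G + q)/(2*q))
-4923/g(-40, L(-8)) = -4923*(-80/((1/2)/(-8) - 40)) = -4923*(-80/((1/2)*(-1/8) - 40)) = -4923*(-80/(-1/16 - 40)) = -4923/((1/2)*(-1/40)*(-641/16)) = -4923/641/1280 = -4923*1280/641 = -6301440/641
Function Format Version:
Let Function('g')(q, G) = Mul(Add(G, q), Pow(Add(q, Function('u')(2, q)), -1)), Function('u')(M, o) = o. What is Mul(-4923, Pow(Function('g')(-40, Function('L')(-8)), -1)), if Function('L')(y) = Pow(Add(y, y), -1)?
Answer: Rational(-6301440, 641) ≈ -9830.6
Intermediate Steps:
Function('L')(y) = Mul(Rational(1, 2), Pow(y, -1)) (Function('L')(y) = Pow(Mul(2, y), -1) = Mul(Rational(1, 2), Pow(y, -1)))
Function('g')(q, G) = Mul(Rational(1, 2), Pow(q, -1), Add(G, q)) (Function('g')(q, G) = Mul(Add(G, q), Pow(Add(q, q), -1)) = Mul(Add(G, q), Pow(Mul(2, q), -1)) = Mul(Add(G, q), Mul(Rational(1, 2), Pow(q, -1))) = Mul(Rational(1, 2), Pow(q, -1), Add(G, q)))
Mul(-4923, Pow(Function('g')(-40, Function('L')(-8)), -1)) = Mul(-4923, Pow(Mul(Rational(1, 2), Pow(-40, -1), Add(Mul(Rational(1, 2), Pow(-8, -1)), -40)), -1)) = Mul(-4923, Pow(Mul(Rational(1, 2), Rational(-1, 40), Add(Mul(Rational(1, 2), Rational(-1, 8)), -40)), -1)) = Mul(-4923, Pow(Mul(Rational(1, 2), Rational(-1, 40), Add(Rational(-1, 16), -40)), -1)) = Mul(-4923, Pow(Mul(Rational(1, 2), Rational(-1, 40), Rational(-641, 16)), -1)) = Mul(-4923, Pow(Rational(641, 1280), -1)) = Mul(-4923, Rational(1280, 641)) = Rational(-6301440, 641)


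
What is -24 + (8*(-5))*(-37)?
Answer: 1456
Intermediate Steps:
-24 + (8*(-5))*(-37) = -24 - 40*(-37) = -24 + 1480 = 1456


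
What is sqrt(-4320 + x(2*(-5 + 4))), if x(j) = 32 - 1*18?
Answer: I*sqrt(4306) ≈ 65.62*I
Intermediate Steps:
x(j) = 14 (x(j) = 32 - 18 = 14)
sqrt(-4320 + x(2*(-5 + 4))) = sqrt(-4320 + 14) = sqrt(-4306) = I*sqrt(4306)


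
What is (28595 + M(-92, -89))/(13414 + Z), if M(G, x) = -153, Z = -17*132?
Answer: 14221/5585 ≈ 2.5463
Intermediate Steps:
Z = -2244
(28595 + M(-92, -89))/(13414 + Z) = (28595 - 153)/(13414 - 2244) = 28442/11170 = 28442*(1/11170) = 14221/5585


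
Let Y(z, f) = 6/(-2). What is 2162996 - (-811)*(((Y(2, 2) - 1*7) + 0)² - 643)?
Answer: 1722623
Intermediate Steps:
Y(z, f) = -3 (Y(z, f) = 6*(-½) = -3)
2162996 - (-811)*(((Y(2, 2) - 1*7) + 0)² - 643) = 2162996 - (-811)*(((-3 - 1*7) + 0)² - 643) = 2162996 - (-811)*(((-3 - 7) + 0)² - 643) = 2162996 - (-811)*((-10 + 0)² - 643) = 2162996 - (-811)*((-10)² - 643) = 2162996 - (-811)*(100 - 643) = 2162996 - (-811)*(-543) = 2162996 - 1*440373 = 2162996 - 440373 = 1722623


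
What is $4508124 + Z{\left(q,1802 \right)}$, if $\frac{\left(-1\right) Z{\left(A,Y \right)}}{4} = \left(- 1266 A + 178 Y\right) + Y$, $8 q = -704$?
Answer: $2772260$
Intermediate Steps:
$q = -88$ ($q = \frac{1}{8} \left(-704\right) = -88$)
$Z{\left(A,Y \right)} = - 716 Y + 5064 A$ ($Z{\left(A,Y \right)} = - 4 \left(\left(- 1266 A + 178 Y\right) + Y\right) = - 4 \left(- 1266 A + 179 Y\right) = - 716 Y + 5064 A$)
$4508124 + Z{\left(q,1802 \right)} = 4508124 + \left(\left(-716\right) 1802 + 5064 \left(-88\right)\right) = 4508124 - 1735864 = 2772260$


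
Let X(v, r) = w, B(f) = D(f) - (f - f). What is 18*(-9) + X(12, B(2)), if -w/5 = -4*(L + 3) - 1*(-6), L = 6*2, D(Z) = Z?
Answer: 108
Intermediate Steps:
L = 12
B(f) = f (B(f) = f - (f - f) = f - 1*0 = f + 0 = f)
w = 270 (w = -5*(-4*(12 + 3) - 1*(-6)) = -5*(-4*15 + 6) = -5*(-60 + 6) = -5*(-54) = 270)
X(v, r) = 270
18*(-9) + X(12, B(2)) = 18*(-9) + 270 = -162 + 270 = 108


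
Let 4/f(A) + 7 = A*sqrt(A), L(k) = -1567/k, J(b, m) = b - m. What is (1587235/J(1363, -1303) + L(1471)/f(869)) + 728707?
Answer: 5720204347051/7843372 - 1361723*sqrt(869)/5884 ≈ 7.2248e+5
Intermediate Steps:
f(A) = 4/(-7 + A**(3/2)) (f(A) = 4/(-7 + A*sqrt(A)) = 4/(-7 + A**(3/2)))
(1587235/J(1363, -1303) + L(1471)/f(869)) + 728707 = (1587235/(1363 - 1*(-1303)) + (-1567/1471)/((4/(-7 + 869**(3/2))))) + 728707 = (1587235/(1363 + 1303) + (-1567*1/1471)/((4/(-7 + 869*sqrt(869))))) + 728707 = (1587235/2666 - 1567*(-7/4 + 869*sqrt(869)/4)/1471) + 728707 = (1587235*(1/2666) + (10969/5884 - 1361723*sqrt(869)/5884)) + 728707 = (1587235/2666 + (10969/5884 - 1361723*sqrt(869)/5884)) + 728707 = (4684267047/7843372 - 1361723*sqrt(869)/5884) + 728707 = 5720204347051/7843372 - 1361723*sqrt(869)/5884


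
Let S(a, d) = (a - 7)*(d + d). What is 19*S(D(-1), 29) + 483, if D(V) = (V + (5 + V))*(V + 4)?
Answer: 2687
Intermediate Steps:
D(V) = (4 + V)*(5 + 2*V) (D(V) = (5 + 2*V)*(4 + V) = (4 + V)*(5 + 2*V))
S(a, d) = 2*d*(-7 + a) (S(a, d) = (-7 + a)*(2*d) = 2*d*(-7 + a))
19*S(D(-1), 29) + 483 = 19*(2*29*(-7 + (20 + 2*(-1)**2 + 13*(-1)))) + 483 = 19*(2*29*(-7 + (20 + 2*1 - 13))) + 483 = 19*(2*29*(-7 + (20 + 2 - 13))) + 483 = 19*(2*29*(-7 + 9)) + 483 = 19*(2*29*2) + 483 = 19*116 + 483 = 2204 + 483 = 2687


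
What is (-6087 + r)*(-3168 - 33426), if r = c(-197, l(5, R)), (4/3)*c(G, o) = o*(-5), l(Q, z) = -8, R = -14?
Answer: 221649858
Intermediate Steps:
c(G, o) = -15*o/4 (c(G, o) = 3*(o*(-5))/4 = 3*(-5*o)/4 = -15*o/4)
r = 30 (r = -15/4*(-8) = 30)
(-6087 + r)*(-3168 - 33426) = (-6087 + 30)*(-3168 - 33426) = -6057*(-36594) = 221649858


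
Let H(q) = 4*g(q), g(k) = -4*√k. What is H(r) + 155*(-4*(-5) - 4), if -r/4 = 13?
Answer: 2480 - 32*I*√13 ≈ 2480.0 - 115.38*I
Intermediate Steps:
r = -52 (r = -4*13 = -52)
H(q) = -16*√q (H(q) = 4*(-4*√q) = -16*√q)
H(r) + 155*(-4*(-5) - 4) = -32*I*√13 + 155*(-4*(-5) - 4) = -32*I*√13 + 155*(20 - 4) = -32*I*√13 + 155*16 = -32*I*√13 + 2480 = 2480 - 32*I*√13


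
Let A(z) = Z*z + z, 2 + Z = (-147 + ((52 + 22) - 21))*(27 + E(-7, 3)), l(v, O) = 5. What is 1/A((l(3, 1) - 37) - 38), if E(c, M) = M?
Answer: 1/197470 ≈ 5.0641e-6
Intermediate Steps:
Z = -2822 (Z = -2 + (-147 + ((52 + 22) - 21))*(27 + 3) = -2 + (-147 + (74 - 21))*30 = -2 + (-147 + 53)*30 = -2 - 94*30 = -2 - 2820 = -2822)
A(z) = -2821*z (A(z) = -2822*z + z = -2821*z)
1/A((l(3, 1) - 37) - 38) = 1/(-2821*((5 - 37) - 38)) = 1/(-2821*(-32 - 38)) = 1/(-2821*(-70)) = 1/197470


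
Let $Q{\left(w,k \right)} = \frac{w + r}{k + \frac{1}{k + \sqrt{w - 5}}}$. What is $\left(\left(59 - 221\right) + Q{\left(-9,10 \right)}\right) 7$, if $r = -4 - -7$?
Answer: $\frac{42 \left(- 271 \sqrt{14} + 2737 i\right)}{- 101 i + 10 \sqrt{14}} \approx -1138.2 - 0.013546 i$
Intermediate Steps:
$r = 3$ ($r = -4 + 7 = 3$)
$Q{\left(w,k \right)} = \frac{3 + w}{k + \frac{1}{k + \sqrt{-5 + w}}}$ ($Q{\left(w,k \right)} = \frac{w + 3}{k + \frac{1}{k + \sqrt{w - 5}}} = \frac{3 + w}{k + \frac{1}{k + \sqrt{-5 + w}}}$)
$\left(\left(59 - 221\right) + Q{\left(-9,10 \right)}\right) 7 = \left(\left(59 - 221\right) + \frac{3 \cdot 10 + 3 \sqrt{-5 - 9} + 10 \left(-9\right) - 9 \sqrt{-5 - 9}}{1 + 10^{2} + 10 \sqrt{-5 - 9}}\right) 7 = \left(\left(59 - 221\right) + \frac{30 + 3 \sqrt{-14} - 90 - 9 \sqrt{-14}}{1 + 100 + 10 \sqrt{-14}}\right) 7 = \left(-162 + \frac{30 + 3 i \sqrt{14} - 90 - 9 i \sqrt{14}}{1 + 100 + 10 i \sqrt{14}}\right) 7 = \left(-162 + \frac{-60 - 6 i \sqrt{14}}{101 + 10 i \sqrt{14}}\right) 7 = -1134 + \frac{7 \left(-60 - 6 i \sqrt{14}\right)}{101 + 10 i \sqrt{14}}$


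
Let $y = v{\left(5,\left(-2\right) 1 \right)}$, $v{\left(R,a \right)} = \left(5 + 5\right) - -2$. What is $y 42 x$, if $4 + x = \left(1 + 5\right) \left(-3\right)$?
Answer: $-11088$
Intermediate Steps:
$v{\left(R,a \right)} = 12$ ($v{\left(R,a \right)} = 10 + 2 = 12$)
$y = 12$
$x = -22$ ($x = -4 + \left(1 + 5\right) \left(-3\right) = -4 + 6 \left(-3\right) = -4 - 18 = -22$)
$y 42 x = 12 \cdot 42 \left(-22\right) = 504 \left(-22\right) = -11088$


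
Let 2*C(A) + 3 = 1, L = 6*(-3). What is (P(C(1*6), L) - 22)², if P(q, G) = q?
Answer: 529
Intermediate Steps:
L = -18
C(A) = -1 (C(A) = -3/2 + (½)*1 = -3/2 + ½ = -1)
(P(C(1*6), L) - 22)² = (-1 - 22)² = (-23)² = 529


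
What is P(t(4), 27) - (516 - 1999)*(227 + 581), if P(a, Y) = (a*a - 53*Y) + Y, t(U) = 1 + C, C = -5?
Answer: 1196876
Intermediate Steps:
t(U) = -4 (t(U) = 1 - 5 = -4)
P(a, Y) = a² - 52*Y (P(a, Y) = (a² - 53*Y) + Y = a² - 52*Y)
P(t(4), 27) - (516 - 1999)*(227 + 581) = ((-4)² - 52*27) - (516 - 1999)*(227 + 581) = (16 - 1404) - (-1483)*808 = -1388 - 1*(-1198264) = -1388 + 1198264 = 1196876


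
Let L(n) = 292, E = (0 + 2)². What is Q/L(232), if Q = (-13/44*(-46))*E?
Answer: 299/1606 ≈ 0.18618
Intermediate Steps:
E = 4 (E = 2² = 4)
Q = 598/11 (Q = (-13/44*(-46))*4 = (-13*1/44*(-46))*4 = -13/44*(-46)*4 = (299/22)*4 = 598/11 ≈ 54.364)
Q/L(232) = (598/11)/292 = (598/11)*(1/292) = 299/1606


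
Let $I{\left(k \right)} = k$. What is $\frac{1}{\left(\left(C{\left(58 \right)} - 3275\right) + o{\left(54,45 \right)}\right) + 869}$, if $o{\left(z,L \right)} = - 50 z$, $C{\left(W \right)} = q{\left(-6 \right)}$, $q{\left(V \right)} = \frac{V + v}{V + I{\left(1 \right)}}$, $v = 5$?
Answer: $- \frac{5}{25529} \approx -0.00019586$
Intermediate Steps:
$q{\left(V \right)} = \frac{5 + V}{1 + V}$ ($q{\left(V \right)} = \frac{V + 5}{V + 1} = \frac{5 + V}{1 + V}$)
$C{\left(W \right)} = \frac{1}{5}$ ($C{\left(W \right)} = \frac{5 - 6}{1 - 6} = \frac{1}{-5} \left(-1\right) = \left(- \frac{1}{5}\right) \left(-1\right) = \frac{1}{5}$)
$\frac{1}{\left(\left(C{\left(58 \right)} - 3275\right) + o{\left(54,45 \right)}\right) + 869} = \frac{1}{\left(\left(\frac{1}{5} - 3275\right) - 2700\right) + 869} = \frac{1}{\left(- \frac{16374}{5} - 2700\right) + 869} = \frac{1}{- \frac{29874}{5} + 869} = \frac{1}{- \frac{25529}{5}} = - \frac{5}{25529}$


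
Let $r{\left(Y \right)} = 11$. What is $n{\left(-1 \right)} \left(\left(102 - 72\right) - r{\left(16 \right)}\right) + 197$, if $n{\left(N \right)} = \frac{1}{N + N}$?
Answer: $\frac{375}{2} \approx 187.5$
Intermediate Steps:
$n{\left(N \right)} = \frac{1}{2 N}$
$n{\left(-1 \right)} \left(\left(102 - 72\right) - r{\left(16 \right)}\right) + 197 = \frac{1}{2 \left(-1\right)} \left(\left(102 - 72\right) - 11\right) + 197 = \frac{1}{2} \left(-1\right) \left(30 - 11\right) + 197 = \left(- \frac{1}{2}\right) 19 + 197 = - \frac{19}{2} + 197 = \frac{375}{2}$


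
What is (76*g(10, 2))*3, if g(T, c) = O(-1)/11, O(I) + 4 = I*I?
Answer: -684/11 ≈ -62.182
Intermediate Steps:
O(I) = -4 + I² (O(I) = -4 + I*I = -4 + I²)
g(T, c) = -3/11 (g(T, c) = (-4 + (-1)²)/11 = (-4 + 1)*(1/11) = -3*1/11 = -3/11)
(76*g(10, 2))*3 = (76*(-3/11))*3 = -228/11*3 = -684/11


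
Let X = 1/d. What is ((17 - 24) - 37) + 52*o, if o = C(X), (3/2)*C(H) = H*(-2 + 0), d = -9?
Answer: -980/27 ≈ -36.296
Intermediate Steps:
X = -⅑ (X = 1/(-9) = -⅑ ≈ -0.11111)
C(H) = -4*H/3 (C(H) = 2*(H*(-2 + 0))/3 = 2*(H*(-2))/3 = 2*(-2*H)/3 = -4*H/3)
o = 4/27 (o = -4/3*(-⅑) = 4/27 ≈ 0.14815)
((17 - 24) - 37) + 52*o = ((17 - 24) - 37) + 52*(4/27) = (-7 - 37) + 208/27 = -44 + 208/27 = -980/27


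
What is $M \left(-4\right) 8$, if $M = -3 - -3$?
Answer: $0$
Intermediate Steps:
$M = 0$ ($M = -3 + 3 = 0$)
$M \left(-4\right) 8 = 0 \left(-4\right) 8 = 0 \cdot 8 = 0$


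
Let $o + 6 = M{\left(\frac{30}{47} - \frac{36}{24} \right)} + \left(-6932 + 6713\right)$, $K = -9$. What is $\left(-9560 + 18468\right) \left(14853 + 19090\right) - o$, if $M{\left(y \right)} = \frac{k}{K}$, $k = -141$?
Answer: $\frac{907093360}{3} \approx 3.0236 \cdot 10^{8}$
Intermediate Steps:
$M{\left(y \right)} = \frac{47}{3}$ ($M{\left(y \right)} = - \frac{141}{-9} = \left(-141\right) \left(- \frac{1}{9}\right) = \frac{47}{3}$)
$o = - \frac{628}{3}$ ($o = -6 + \left(\frac{47}{3} + \left(-6932 + 6713\right)\right) = -6 + \left(\frac{47}{3} - 219\right) = -6 - \frac{610}{3} = - \frac{628}{3} \approx -209.33$)
$\left(-9560 + 18468\right) \left(14853 + 19090\right) - o = \left(-9560 + 18468\right) \left(14853 + 19090\right) - - \frac{628}{3} = 8908 \cdot 33943 + \frac{628}{3} = 302364244 + \frac{628}{3} = \frac{907093360}{3}$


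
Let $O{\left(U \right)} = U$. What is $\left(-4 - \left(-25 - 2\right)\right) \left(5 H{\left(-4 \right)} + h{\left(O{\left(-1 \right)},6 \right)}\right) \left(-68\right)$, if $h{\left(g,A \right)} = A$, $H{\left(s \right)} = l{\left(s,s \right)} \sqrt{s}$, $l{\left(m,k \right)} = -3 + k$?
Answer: $-9384 + 109480 i \approx -9384.0 + 1.0948 \cdot 10^{5} i$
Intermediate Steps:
$H{\left(s \right)} = \sqrt{s} \left(-3 + s\right)$ ($H{\left(s \right)} = \left(-3 + s\right) \sqrt{s} = \sqrt{s} \left(-3 + s\right)$)
$\left(-4 - \left(-25 - 2\right)\right) \left(5 H{\left(-4 \right)} + h{\left(O{\left(-1 \right)},6 \right)}\right) \left(-68\right) = \left(-4 - \left(-25 - 2\right)\right) \left(5 \sqrt{-4} \left(-3 - 4\right) + 6\right) \left(-68\right) = \left(-4 - \left(-25 - 2\right)\right) \left(5 \cdot 2 i \left(-7\right) + 6\right) \left(-68\right) = \left(-4 - -27\right) \left(5 \left(- 14 i\right) + 6\right) \left(-68\right) = \left(-4 + 27\right) \left(- 70 i + 6\right) \left(-68\right) = 23 \left(6 - 70 i\right) \left(-68\right) = \left(138 - 1610 i\right) \left(-68\right) = -9384 + 109480 i$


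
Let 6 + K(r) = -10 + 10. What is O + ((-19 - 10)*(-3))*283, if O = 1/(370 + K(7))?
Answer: 8962045/364 ≈ 24621.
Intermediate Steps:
K(r) = -6 (K(r) = -6 + (-10 + 10) = -6 + 0 = -6)
O = 1/364 (O = 1/(370 - 6) = 1/364 ≈ 0.0027473)
O + ((-19 - 10)*(-3))*283 = 1/364 + ((-19 - 10)*(-3))*283 = 1/364 - 29*(-3)*283 = 1/364 + 87*283 = 1/364 + 24621 = 8962045/364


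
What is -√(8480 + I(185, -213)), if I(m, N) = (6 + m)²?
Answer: -√44961 ≈ -212.04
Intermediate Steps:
-√(8480 + I(185, -213)) = -√(8480 + (6 + 185)²) = -√(8480 + 191²) = -√(8480 + 36481) = -√44961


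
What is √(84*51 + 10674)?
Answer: 3*√1662 ≈ 122.30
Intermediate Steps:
√(84*51 + 10674) = √(4284 + 10674) = √14958 = 3*√1662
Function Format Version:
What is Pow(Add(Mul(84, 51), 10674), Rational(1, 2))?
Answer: Mul(3, Pow(1662, Rational(1, 2))) ≈ 122.30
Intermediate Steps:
Pow(Add(Mul(84, 51), 10674), Rational(1, 2)) = Pow(Add(4284, 10674), Rational(1, 2)) = Pow(14958, Rational(1, 2)) = Mul(3, Pow(1662, Rational(1, 2)))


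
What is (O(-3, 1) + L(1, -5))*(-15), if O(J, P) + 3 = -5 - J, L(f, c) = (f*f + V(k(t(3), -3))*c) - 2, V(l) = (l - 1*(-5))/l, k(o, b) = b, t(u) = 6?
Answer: 40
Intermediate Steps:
V(l) = (5 + l)/l (V(l) = (l + 5)/l = (5 + l)/l)
L(f, c) = -2 + f**2 - 2*c/3 (L(f, c) = (f*f + ((5 - 3)/(-3))*c) - 2 = (f**2 + (-1/3*2)*c) - 2 = (f**2 - 2*c/3) - 2 = -2 + f**2 - 2*c/3)
O(J, P) = -8 - J (O(J, P) = -3 + (-5 - J) = -8 - J)
(O(-3, 1) + L(1, -5))*(-15) = ((-8 - 1*(-3)) + (-2 + 1**2 - 2/3*(-5)))*(-15) = ((-8 + 3) + (-2 + 1 + 10/3))*(-15) = (-5 + 7/3)*(-15) = -8/3*(-15) = 40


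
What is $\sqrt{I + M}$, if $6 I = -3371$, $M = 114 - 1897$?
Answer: $\frac{i \sqrt{84414}}{6} \approx 48.423 i$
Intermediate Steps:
$M = -1783$ ($M = 114 - 1897 = -1783$)
$I = - \frac{3371}{6}$ ($I = \frac{1}{6} \left(-3371\right) = - \frac{3371}{6} \approx -561.83$)
$\sqrt{I + M} = \sqrt{- \frac{3371}{6} - 1783} = \sqrt{- \frac{14069}{6}} = \frac{i \sqrt{84414}}{6}$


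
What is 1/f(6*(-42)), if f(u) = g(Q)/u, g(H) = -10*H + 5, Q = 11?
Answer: 12/5 ≈ 2.4000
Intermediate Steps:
g(H) = 5 - 10*H
f(u) = -105/u (f(u) = (5 - 10*11)/u = (5 - 110)/u = -105/u)
1/f(6*(-42)) = 1/(-105/(6*(-42))) = 1/(-105/(-252)) = 1/(-105*(-1/252)) = 1/(5/12) = 12/5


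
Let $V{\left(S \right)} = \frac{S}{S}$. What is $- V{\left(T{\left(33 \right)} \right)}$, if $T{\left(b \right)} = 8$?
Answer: $-1$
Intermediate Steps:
$V{\left(S \right)} = 1$
$- V{\left(T{\left(33 \right)} \right)} = \left(-1\right) 1 = -1$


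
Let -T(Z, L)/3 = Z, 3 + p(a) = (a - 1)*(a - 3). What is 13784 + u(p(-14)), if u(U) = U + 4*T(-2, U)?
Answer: 14060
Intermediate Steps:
p(a) = -3 + (-1 + a)*(-3 + a) (p(a) = -3 + (a - 1)*(a - 3) = -3 + (-1 + a)*(-3 + a))
T(Z, L) = -3*Z
u(U) = 24 + U (u(U) = U + 4*(-3*(-2)) = U + 4*6 = U + 24 = 24 + U)
13784 + u(p(-14)) = 13784 + (24 - 14*(-4 - 14)) = 13784 + (24 - 14*(-18)) = 13784 + (24 + 252) = 13784 + 276 = 14060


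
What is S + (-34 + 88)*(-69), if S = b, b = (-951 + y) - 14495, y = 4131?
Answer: -15041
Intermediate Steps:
b = -11315 (b = (-951 + 4131) - 14495 = 3180 - 14495 = -11315)
S = -11315
S + (-34 + 88)*(-69) = -11315 + (-34 + 88)*(-69) = -11315 + 54*(-69) = -11315 - 3726 = -15041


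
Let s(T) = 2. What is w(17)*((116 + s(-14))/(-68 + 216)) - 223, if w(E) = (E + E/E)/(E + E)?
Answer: -280003/1258 ≈ -222.58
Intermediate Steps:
w(E) = (1 + E)/(2*E) (w(E) = (E + 1)/((2*E)) = (1 + E)*(1/(2*E)) = (1 + E)/(2*E))
w(17)*((116 + s(-14))/(-68 + 216)) - 223 = ((½)*(1 + 17)/17)*((116 + 2)/(-68 + 216)) - 223 = ((½)*(1/17)*18)*(118/148) - 223 = 9*(118*(1/148))/17 - 223 = (9/17)*(59/74) - 223 = 531/1258 - 223 = -280003/1258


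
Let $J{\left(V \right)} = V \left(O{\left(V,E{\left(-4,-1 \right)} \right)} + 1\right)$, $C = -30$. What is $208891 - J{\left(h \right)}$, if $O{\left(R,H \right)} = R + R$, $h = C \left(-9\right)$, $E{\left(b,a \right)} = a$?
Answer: $62821$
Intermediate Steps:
$h = 270$ ($h = \left(-30\right) \left(-9\right) = 270$)
$O{\left(R,H \right)} = 2 R$
$J{\left(V \right)} = V \left(1 + 2 V\right)$ ($J{\left(V \right)} = V \left(2 V + 1\right) = V \left(1 + 2 V\right)$)
$208891 - J{\left(h \right)} = 208891 - 270 \left(1 + 2 \cdot 270\right) = 208891 - 270 \left(1 + 540\right) = 208891 - 270 \cdot 541 = 208891 - 146070 = 62821$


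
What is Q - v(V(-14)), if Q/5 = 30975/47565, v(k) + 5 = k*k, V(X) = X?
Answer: -85048/453 ≈ -187.74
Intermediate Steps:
v(k) = -5 + k² (v(k) = -5 + k*k = -5 + k²)
Q = 1475/453 (Q = 5*(30975/47565) = 5*(30975*(1/47565)) = 5*(295/453) = 1475/453 ≈ 3.2561)
Q - v(V(-14)) = 1475/453 - (-5 + (-14)²) = 1475/453 - (-5 + 196) = 1475/453 - 1*191 = 1475/453 - 191 = -85048/453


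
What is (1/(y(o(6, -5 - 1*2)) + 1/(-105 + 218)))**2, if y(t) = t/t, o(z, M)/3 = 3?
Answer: 12769/12996 ≈ 0.98253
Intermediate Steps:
o(z, M) = 9 (o(z, M) = 3*3 = 9)
y(t) = 1
(1/(y(o(6, -5 - 1*2)) + 1/(-105 + 218)))**2 = (1/(1 + 1/(-105 + 218)))**2 = (1/(1 + 1/113))**2 = (1/(114/113))**2 = (113/114)**2 = 12769/12996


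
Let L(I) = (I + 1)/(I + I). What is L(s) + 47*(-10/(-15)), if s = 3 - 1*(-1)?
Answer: 767/24 ≈ 31.958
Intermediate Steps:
s = 4 (s = 3 + 1 = 4)
L(I) = (1 + I)/(2*I) (L(I) = (1 + I)/((2*I)) = (1 + I)*(1/(2*I)) = (1 + I)/(2*I))
L(s) + 47*(-10/(-15)) = (1/2)*(1 + 4)/4 + 47*(-10/(-15)) = (1/2)*(1/4)*5 + 47*(-10*(-1/15)) = 5/8 + 47*(2/3) = 5/8 + 94/3 = 767/24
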